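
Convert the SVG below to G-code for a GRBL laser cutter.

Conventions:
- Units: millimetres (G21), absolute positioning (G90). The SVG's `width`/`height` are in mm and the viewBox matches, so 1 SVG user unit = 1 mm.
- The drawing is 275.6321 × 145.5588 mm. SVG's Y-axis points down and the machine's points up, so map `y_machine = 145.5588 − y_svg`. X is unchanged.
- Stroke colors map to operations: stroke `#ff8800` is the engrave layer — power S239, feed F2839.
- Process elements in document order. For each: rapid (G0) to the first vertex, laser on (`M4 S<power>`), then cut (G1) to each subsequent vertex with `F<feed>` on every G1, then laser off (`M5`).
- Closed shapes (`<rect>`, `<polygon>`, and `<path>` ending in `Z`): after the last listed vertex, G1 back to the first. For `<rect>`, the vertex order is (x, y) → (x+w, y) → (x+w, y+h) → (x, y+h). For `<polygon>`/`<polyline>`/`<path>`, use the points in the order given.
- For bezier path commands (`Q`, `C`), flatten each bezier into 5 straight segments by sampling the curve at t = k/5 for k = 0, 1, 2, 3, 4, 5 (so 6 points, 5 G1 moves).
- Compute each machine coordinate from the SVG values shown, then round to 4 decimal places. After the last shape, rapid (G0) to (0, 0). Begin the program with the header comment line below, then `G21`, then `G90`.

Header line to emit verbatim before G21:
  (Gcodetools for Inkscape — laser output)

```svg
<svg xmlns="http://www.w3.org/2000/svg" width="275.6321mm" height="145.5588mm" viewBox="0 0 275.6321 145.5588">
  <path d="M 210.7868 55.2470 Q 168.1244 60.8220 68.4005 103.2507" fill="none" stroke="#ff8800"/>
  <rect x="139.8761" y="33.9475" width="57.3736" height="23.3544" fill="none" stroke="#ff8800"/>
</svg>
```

1 u = 1 mm; y_m = 145.5588 − y.

[1] `<path>` quadratic bezier, #ff8800→engrave S239 F2839: (210.7868,90.3118) → (191.4394,86.6077) → (167.5270,79.9552) → (139.0498,70.3545) → (106.0076,57.8054) → (68.4005,42.3081)

[2] `<rect>` rectangle, #ff8800→engrave S239 F2839: (139.8761,111.6113) → (197.2497,111.6113) → (197.2497,88.2569) → (139.8761,88.2569) → (139.8761,111.6113) (closed)

(Gcodetools for Inkscape — laser output)
G21
G90
G0 X210.7868 Y90.3118
M4 S239
G1 X191.4394 Y86.6077 F2839
G1 X167.5270 Y79.9552 F2839
G1 X139.0498 Y70.3545 F2839
G1 X106.0076 Y57.8054 F2839
G1 X68.4005 Y42.3081 F2839
M5
G0 X139.8761 Y111.6113
M4 S239
G1 X197.2497 Y111.6113 F2839
G1 X197.2497 Y88.2569 F2839
G1 X139.8761 Y88.2569 F2839
G1 X139.8761 Y111.6113 F2839
M5
G0 X0.0000 Y0.0000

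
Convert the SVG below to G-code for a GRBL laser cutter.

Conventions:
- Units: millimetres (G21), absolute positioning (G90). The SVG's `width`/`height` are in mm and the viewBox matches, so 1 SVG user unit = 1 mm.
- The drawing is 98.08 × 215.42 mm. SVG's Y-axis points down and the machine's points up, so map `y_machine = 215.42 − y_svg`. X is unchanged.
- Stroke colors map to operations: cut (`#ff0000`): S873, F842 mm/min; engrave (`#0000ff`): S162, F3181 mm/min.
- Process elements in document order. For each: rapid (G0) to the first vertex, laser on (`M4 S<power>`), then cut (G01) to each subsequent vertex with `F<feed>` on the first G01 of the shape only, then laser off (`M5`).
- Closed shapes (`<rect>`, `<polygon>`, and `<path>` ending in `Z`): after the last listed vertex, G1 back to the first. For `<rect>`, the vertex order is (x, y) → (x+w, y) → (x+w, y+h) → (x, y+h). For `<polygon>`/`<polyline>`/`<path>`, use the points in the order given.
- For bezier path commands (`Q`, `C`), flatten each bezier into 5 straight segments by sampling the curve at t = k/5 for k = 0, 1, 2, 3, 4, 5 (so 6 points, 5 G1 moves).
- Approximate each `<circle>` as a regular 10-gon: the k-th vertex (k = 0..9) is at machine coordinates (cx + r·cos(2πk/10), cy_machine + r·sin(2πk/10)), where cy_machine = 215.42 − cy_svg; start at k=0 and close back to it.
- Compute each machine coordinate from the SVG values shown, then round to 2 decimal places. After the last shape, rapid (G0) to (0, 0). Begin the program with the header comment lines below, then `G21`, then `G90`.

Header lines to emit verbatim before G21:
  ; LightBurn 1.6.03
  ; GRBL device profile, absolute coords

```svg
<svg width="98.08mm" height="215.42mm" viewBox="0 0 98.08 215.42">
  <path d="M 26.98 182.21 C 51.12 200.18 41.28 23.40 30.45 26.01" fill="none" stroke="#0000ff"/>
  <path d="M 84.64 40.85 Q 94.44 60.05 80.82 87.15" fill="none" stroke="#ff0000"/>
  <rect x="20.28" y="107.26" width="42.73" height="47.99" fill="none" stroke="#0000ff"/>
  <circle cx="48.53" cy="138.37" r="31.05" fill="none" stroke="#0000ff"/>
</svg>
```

Since the viewBox matches the mm dimensions, user units are millimetres directly. The only transform is the Y-flip y_m = 215.42 − y_svg.

Shape 1 is a cubic bezier drawn with `<path>`. Its stroke #0000ff means engrave at S162, F3181. After flipping Y the toolpath is (26.98,33.21) → (37.65,42.80) → (41.75,81.18) → (40.86,130.38) → (36.57,172.44) → (30.45,189.41).

Shape 2 is a quadratic bezier drawn with `<path>`. Its stroke #ff0000 means cut at S873, F842. After flipping Y the toolpath is (84.64,174.57) → (87.62,166.57) → (88.73,157.95) → (87.97,148.69) → (85.33,138.79) → (80.82,128.27).

Shape 3 is a rectangle drawn with `<rect>`. Its stroke #0000ff means engrave at S162, F3181. After flipping Y the toolpath is (20.28,108.16) → (63.01,108.16) → (63.01,60.17) → (20.28,60.17) → (20.28,108.16), returning to the start.

Shape 4 is a circle drawn with `<circle>`. Its stroke #0000ff means engrave at S162, F3181. After flipping Y the toolpath is (79.58,77.05) → (73.65,95.30) → (58.12,106.58) → (38.94,106.58) → (23.41,95.30) → (17.48,77.05) → (23.41,58.80) → (38.94,47.52) → (58.12,47.52) → (73.65,58.80) → (79.58,77.05), returning to the start.

; LightBurn 1.6.03
; GRBL device profile, absolute coords
G21
G90
G0 X26.98 Y33.21
M4 S162
G01 X37.65 Y42.80 F3181
G01 X41.75 Y81.18
G01 X40.86 Y130.38
G01 X36.57 Y172.44
G01 X30.45 Y189.41
M5
G0 X84.64 Y174.57
M4 S873
G01 X87.62 Y166.57 F842
G01 X88.73 Y157.95
G01 X87.97 Y148.69
G01 X85.33 Y138.79
G01 X80.82 Y128.27
M5
G0 X20.28 Y108.16
M4 S162
G01 X63.01 Y108.16 F3181
G01 X63.01 Y60.17
G01 X20.28 Y60.17
G01 X20.28 Y108.16
M5
G0 X79.58 Y77.05
M4 S162
G01 X73.65 Y95.30 F3181
G01 X58.12 Y106.58
G01 X38.94 Y106.58
G01 X23.41 Y95.30
G01 X17.48 Y77.05
G01 X23.41 Y58.80
G01 X38.94 Y47.52
G01 X58.12 Y47.52
G01 X73.65 Y58.80
G01 X79.58 Y77.05
M5
G0 X0.00 Y0.00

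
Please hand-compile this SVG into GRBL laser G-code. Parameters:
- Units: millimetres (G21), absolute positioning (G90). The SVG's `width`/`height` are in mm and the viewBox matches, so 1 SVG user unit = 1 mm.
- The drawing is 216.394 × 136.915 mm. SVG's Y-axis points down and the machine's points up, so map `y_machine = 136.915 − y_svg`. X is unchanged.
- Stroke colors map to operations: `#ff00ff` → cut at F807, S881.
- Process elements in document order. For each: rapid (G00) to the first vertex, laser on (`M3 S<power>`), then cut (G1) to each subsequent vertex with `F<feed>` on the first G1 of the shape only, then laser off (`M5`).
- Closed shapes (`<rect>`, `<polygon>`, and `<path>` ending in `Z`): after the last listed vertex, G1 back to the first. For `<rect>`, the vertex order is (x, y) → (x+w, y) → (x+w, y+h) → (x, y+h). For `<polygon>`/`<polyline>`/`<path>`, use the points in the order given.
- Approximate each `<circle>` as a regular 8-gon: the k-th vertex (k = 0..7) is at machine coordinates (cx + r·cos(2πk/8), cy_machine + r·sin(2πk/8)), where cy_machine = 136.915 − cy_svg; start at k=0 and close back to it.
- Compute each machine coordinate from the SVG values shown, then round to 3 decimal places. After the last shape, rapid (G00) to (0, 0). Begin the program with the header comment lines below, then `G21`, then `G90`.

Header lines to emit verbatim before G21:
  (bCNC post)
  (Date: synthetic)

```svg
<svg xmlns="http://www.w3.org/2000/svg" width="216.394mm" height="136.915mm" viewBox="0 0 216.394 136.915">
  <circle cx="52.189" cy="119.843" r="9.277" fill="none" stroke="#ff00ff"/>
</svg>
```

viewBox `0 0 216.394 136.915` with mm width/height → 1 unit = 1 mm. Flip: y_m = 136.915 − y_svg.

**Shape 1** — `<circle>` circle, stroke `#ff00ff` → cut (S881, F807). Machine vertices: (61.466,17.072) → (58.749,23.632) → (52.189,26.349) → (45.629,23.632) → (42.912,17.072) → (45.629,10.512) → (52.189,7.795) → (58.749,10.512) → (61.466,17.072). Closed: final G1 returns to the first vertex.

(bCNC post)
(Date: synthetic)
G21
G90
G00 X61.466 Y17.072
M3 S881
G1 X58.749 Y23.632 F807
G1 X52.189 Y26.349
G1 X45.629 Y23.632
G1 X42.912 Y17.072
G1 X45.629 Y10.512
G1 X52.189 Y7.795
G1 X58.749 Y10.512
G1 X61.466 Y17.072
M5
G00 X0.000 Y0.000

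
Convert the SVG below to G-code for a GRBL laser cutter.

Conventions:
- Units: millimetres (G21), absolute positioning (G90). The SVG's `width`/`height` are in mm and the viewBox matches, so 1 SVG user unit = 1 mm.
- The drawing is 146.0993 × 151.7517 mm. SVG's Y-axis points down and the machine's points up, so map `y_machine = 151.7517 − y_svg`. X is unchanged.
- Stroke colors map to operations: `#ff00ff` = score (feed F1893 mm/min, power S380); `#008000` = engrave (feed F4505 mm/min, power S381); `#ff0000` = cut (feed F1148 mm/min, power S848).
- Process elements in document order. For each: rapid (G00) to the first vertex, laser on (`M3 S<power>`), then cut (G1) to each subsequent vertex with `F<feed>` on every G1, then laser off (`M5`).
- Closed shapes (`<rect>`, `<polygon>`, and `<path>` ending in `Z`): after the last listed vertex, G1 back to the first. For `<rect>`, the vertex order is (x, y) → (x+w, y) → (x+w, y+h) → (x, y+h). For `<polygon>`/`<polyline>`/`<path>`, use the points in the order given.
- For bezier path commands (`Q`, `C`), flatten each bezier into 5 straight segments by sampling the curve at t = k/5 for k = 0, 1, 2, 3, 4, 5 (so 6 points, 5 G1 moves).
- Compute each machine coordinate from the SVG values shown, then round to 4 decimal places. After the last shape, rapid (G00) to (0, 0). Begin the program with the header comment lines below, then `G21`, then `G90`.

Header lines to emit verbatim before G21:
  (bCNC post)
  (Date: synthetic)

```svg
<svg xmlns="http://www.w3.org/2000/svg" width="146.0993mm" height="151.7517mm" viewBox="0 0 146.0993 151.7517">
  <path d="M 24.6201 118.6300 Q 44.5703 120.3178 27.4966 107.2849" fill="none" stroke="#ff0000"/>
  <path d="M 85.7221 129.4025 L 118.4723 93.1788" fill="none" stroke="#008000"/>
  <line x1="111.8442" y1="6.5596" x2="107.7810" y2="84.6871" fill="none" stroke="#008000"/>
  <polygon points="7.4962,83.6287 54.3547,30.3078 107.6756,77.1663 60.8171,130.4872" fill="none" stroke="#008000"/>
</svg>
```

1 u = 1 mm; y_m = 151.7517 − y.

[1] `<path>` quadratic bezier, #ff0000→cut S848 F1148: (24.6201,33.1217) → (31.1192,33.0354) → (34.6564,34.1268) → (35.2317,36.3958) → (32.8451,39.8425) → (27.4966,44.4668)

[2] `<path>` line segment, #008000→engrave S381 F4505: (85.7221,22.3492) → (118.4723,58.5729)

[3] `<line>` line segment, #008000→engrave S381 F4505: (111.8442,145.1921) → (107.7810,67.0646)

[4] `<polygon>` regular polygon, #008000→engrave S381 F4505: (7.4962,68.1230) → (54.3547,121.4439) → (107.6756,74.5854) → (60.8171,21.2645) → (7.4962,68.1230) (closed)

(bCNC post)
(Date: synthetic)
G21
G90
G00 X24.6201 Y33.1217
M3 S848
G1 X31.1192 Y33.0354 F1148
G1 X34.6564 Y34.1268 F1148
G1 X35.2317 Y36.3958 F1148
G1 X32.8451 Y39.8425 F1148
G1 X27.4966 Y44.4668 F1148
M5
G00 X85.7221 Y22.3492
M3 S381
G1 X118.4723 Y58.5729 F4505
M5
G00 X111.8442 Y145.1921
M3 S381
G1 X107.7810 Y67.0646 F4505
M5
G00 X7.4962 Y68.1230
M3 S381
G1 X54.3547 Y121.4439 F4505
G1 X107.6756 Y74.5854 F4505
G1 X60.8171 Y21.2645 F4505
G1 X7.4962 Y68.1230 F4505
M5
G00 X0.0000 Y0.0000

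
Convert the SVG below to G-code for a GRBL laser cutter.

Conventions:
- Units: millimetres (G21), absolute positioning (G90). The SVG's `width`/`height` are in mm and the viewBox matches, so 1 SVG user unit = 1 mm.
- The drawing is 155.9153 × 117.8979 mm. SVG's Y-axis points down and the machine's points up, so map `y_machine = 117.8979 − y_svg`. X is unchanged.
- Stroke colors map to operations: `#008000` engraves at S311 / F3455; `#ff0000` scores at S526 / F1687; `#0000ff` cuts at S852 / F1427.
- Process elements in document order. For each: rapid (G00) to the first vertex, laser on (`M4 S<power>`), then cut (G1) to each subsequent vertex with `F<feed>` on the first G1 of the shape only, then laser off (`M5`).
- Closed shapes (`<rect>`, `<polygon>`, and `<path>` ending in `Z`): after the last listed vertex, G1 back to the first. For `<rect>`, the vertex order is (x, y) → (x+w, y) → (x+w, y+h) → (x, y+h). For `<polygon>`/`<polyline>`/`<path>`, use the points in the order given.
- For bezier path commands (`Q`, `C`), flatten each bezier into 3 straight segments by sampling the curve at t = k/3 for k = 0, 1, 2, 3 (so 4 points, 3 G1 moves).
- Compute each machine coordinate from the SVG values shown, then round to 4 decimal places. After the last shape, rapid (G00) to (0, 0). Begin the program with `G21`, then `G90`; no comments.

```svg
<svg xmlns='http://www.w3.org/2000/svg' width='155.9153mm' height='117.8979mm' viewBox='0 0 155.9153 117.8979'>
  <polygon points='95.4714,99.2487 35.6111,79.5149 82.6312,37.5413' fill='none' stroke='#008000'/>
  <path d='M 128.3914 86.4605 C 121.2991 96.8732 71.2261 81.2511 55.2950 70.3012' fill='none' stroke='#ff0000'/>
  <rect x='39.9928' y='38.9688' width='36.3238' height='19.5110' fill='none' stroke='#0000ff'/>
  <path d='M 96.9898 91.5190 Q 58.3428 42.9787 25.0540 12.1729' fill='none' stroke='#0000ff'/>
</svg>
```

G21
G90
G00 X95.4714 Y18.6492
M4 S311
G1 X35.6111 Y38.3830 F3455
G1 X82.6312 Y80.3566
G1 X95.4714 Y18.6492
M5
G00 X128.3914 Y31.4374
M4 S526
G1 X109.8286 Y28.5657 F1687
G1 X79.7503 Y36.2267
G1 X55.2950 Y47.5967
M5
G00 X39.9928 Y78.9291
M4 S852
G1 X76.3166 Y78.9291 F1427
G1 X76.3166 Y59.4181
G1 X39.9928 Y59.4181
G1 X39.9928 Y78.9291
M5
G00 X96.9898 Y26.3789
M4 S852
G1 X71.8205 Y56.7686 F1427
G1 X47.8419 Y83.2173
G1 X25.0540 Y105.7250
M5
G00 X0.0000 Y0.0000

viewBox `0 0 155.9153 117.8979` with mm width/height → 1 unit = 1 mm. Flip: y_m = 117.8979 − y_svg.

**Shape 1** — `<polygon>` regular polygon, stroke `#008000` → engrave (S311, F3455). Machine vertices: (95.4714,18.6492) → (35.6111,38.3830) → (82.6312,80.3566) → (95.4714,18.6492). Closed: final G1 returns to the first vertex.

**Shape 2** — `<path>` cubic bezier, stroke `#ff0000` → score (S526, F1687). Control points (SVG): P0=(128.3914,86.4605), P1=(121.2991,96.8732), P2=(71.2261,81.2511), P3=(55.2950,70.3012); sampled at t=k/3. Machine vertices: (128.3914,31.4374) → (109.8286,28.5657) → (79.7503,36.2267) → (55.2950,47.5967). Open path.

**Shape 3** — `<rect>` rectangle, stroke `#0000ff` → cut (S852, F1427). Machine vertices: (39.9928,78.9291) → (76.3166,78.9291) → (76.3166,59.4181) → (39.9928,59.4181) → (39.9928,78.9291). Closed: final G1 returns to the first vertex.

**Shape 4** — `<path>` quadratic bezier, stroke `#0000ff` → cut (S852, F1427). Control points (SVG): P0=(96.9898,91.5190), P1=(58.3428,42.9787), P2=(25.0540,12.1729); sampled at t=k/3. Machine vertices: (96.9898,26.3789) → (71.8205,56.7686) → (47.8419,83.2173) → (25.0540,105.7250). Open path.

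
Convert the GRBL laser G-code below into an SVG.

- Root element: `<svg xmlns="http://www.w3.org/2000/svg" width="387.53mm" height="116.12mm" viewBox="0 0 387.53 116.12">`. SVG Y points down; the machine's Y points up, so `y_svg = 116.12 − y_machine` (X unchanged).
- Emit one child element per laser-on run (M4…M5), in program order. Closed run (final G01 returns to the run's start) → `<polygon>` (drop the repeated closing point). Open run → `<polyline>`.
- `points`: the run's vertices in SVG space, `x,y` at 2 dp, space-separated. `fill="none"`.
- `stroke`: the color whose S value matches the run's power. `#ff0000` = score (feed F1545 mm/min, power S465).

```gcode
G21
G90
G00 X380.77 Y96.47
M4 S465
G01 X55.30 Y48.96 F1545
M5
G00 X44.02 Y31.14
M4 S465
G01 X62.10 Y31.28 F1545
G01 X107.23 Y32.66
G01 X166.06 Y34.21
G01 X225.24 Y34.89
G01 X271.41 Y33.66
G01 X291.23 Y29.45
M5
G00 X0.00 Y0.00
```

y_svg = 116.12 − y_m. Every run uses S465, so all elements get stroke `#ff0000` (score).

[1] open run; points: 380.77,19.65 55.30,67.16

[2] open run; points: 44.02,84.98 62.10,84.84 107.23,83.46 166.06,81.91 225.24,81.23 271.41,82.46 291.23,86.67

<svg xmlns="http://www.w3.org/2000/svg" width="387.53mm" height="116.12mm" viewBox="0 0 387.53 116.12">
  <polyline points="380.77,19.65 55.30,67.16" fill="none" stroke="#ff0000"/>
  <polyline points="44.02,84.98 62.10,84.84 107.23,83.46 166.06,81.91 225.24,81.23 271.41,82.46 291.23,86.67" fill="none" stroke="#ff0000"/>
</svg>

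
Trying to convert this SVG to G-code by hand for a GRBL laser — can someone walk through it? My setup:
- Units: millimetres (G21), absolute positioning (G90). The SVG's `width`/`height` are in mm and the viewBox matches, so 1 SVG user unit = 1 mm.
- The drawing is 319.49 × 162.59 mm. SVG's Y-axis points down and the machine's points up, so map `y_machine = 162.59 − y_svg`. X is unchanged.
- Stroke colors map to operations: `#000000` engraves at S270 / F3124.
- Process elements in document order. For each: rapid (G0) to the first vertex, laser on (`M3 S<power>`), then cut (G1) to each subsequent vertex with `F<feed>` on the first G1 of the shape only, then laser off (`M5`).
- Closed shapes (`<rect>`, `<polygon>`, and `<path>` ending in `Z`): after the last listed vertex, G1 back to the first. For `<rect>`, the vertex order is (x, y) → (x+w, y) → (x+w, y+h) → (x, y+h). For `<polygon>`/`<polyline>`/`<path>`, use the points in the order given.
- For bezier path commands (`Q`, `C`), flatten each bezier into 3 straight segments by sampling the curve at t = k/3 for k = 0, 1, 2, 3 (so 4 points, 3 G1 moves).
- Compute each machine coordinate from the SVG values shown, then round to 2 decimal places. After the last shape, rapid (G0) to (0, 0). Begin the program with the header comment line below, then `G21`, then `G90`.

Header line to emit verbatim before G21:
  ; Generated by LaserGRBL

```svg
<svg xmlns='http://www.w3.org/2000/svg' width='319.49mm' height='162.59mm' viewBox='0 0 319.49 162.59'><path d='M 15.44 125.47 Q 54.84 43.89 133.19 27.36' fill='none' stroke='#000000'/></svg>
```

; Generated by LaserGRBL
G21
G90
G0 X15.44 Y37.12
M3 S270
G1 X46.03 Y84.28 F3124
G1 X85.28 Y116.98
G1 X133.19 Y135.23
M5
G0 X0.00 Y0.00

Since the viewBox matches the mm dimensions, user units are millimetres directly. The only transform is the Y-flip y_m = 162.59 − y_svg.

Shape 1 is a quadratic bezier drawn with `<path>`. Its stroke #000000 means engrave at S270, F3124. After flipping Y the toolpath is (15.44,37.12) → (46.03,84.28) → (85.28,116.98) → (133.19,135.23).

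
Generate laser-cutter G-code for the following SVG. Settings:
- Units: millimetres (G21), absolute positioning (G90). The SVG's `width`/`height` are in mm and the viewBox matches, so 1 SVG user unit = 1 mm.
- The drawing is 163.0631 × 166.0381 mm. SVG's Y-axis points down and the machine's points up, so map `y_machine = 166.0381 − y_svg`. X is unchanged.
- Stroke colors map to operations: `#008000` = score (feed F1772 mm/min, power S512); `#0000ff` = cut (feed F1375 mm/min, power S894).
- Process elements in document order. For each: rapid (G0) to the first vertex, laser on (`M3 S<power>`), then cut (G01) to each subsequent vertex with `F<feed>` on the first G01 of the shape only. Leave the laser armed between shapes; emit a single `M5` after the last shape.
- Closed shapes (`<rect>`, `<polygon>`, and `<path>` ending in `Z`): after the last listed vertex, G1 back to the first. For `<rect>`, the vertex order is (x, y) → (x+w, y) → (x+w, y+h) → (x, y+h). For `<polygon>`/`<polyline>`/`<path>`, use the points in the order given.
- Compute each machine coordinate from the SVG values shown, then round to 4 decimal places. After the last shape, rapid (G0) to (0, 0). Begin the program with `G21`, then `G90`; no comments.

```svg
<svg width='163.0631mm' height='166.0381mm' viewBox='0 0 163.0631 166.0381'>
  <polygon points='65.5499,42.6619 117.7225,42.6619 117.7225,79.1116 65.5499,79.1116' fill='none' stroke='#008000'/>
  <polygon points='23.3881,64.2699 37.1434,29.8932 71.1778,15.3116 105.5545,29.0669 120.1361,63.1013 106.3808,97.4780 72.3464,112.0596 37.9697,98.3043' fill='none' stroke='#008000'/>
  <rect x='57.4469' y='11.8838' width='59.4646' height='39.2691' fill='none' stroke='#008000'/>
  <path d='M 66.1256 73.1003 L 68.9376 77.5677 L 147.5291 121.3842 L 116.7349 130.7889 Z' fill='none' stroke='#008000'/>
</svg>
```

G21
G90
G0 X65.5499 Y123.3762
M3 S512
G01 X117.7225 Y123.3762 F1772
G01 X117.7225 Y86.9265
G01 X65.5499 Y86.9265
G01 X65.5499 Y123.3762
G0 X23.3881 Y101.7682
M3 S512
G01 X37.1434 Y136.1449 F1772
G01 X71.1778 Y150.7265
G01 X105.5545 Y136.9712
G01 X120.1361 Y102.9368
G01 X106.3808 Y68.5601
G01 X72.3464 Y53.9785
G01 X37.9697 Y67.7338
G01 X23.3881 Y101.7682
G0 X57.4469 Y154.1543
M3 S512
G01 X116.9115 Y154.1543 F1772
G01 X116.9115 Y114.8852
G01 X57.4469 Y114.8852
G01 X57.4469 Y154.1543
G0 X66.1256 Y92.9378
M3 S512
G01 X68.9376 Y88.4704 F1772
G01 X147.5291 Y44.6539
G01 X116.7349 Y35.2492
G01 X66.1256 Y92.9378
M5
G0 X0.0000 Y0.0000

viewBox `0 0 163.0631 166.0381` with mm width/height → 1 unit = 1 mm. Flip: y_m = 166.0381 − y_svg.

**Shape 1** — `<polygon>` rectangle, stroke `#008000` → score (S512, F1772). Machine vertices: (65.5499,123.3762) → (117.7225,123.3762) → (117.7225,86.9265) → (65.5499,86.9265) → (65.5499,123.3762). Closed: final G1 returns to the first vertex.

**Shape 2** — `<polygon>` regular polygon, stroke `#008000` → score (S512, F1772). Machine vertices: (23.3881,101.7682) → (37.1434,136.1449) → (71.1778,150.7265) → (105.5545,136.9712) → (120.1361,102.9368) → (106.3808,68.5601) → (72.3464,53.9785) → (37.9697,67.7338) → (23.3881,101.7682). Closed: final G1 returns to the first vertex.

**Shape 3** — `<rect>` rectangle, stroke `#008000` → score (S512, F1772). Machine vertices: (57.4469,154.1543) → (116.9115,154.1543) → (116.9115,114.8852) → (57.4469,114.8852) → (57.4469,154.1543). Closed: final G1 returns to the first vertex.

**Shape 4** — `<path>` closed polygon, stroke `#008000` → score (S512, F1772). Machine vertices: (66.1256,92.9378) → (68.9376,88.4704) → (147.5291,44.6539) → (116.7349,35.2492) → (66.1256,92.9378). Closed: final G1 returns to the first vertex.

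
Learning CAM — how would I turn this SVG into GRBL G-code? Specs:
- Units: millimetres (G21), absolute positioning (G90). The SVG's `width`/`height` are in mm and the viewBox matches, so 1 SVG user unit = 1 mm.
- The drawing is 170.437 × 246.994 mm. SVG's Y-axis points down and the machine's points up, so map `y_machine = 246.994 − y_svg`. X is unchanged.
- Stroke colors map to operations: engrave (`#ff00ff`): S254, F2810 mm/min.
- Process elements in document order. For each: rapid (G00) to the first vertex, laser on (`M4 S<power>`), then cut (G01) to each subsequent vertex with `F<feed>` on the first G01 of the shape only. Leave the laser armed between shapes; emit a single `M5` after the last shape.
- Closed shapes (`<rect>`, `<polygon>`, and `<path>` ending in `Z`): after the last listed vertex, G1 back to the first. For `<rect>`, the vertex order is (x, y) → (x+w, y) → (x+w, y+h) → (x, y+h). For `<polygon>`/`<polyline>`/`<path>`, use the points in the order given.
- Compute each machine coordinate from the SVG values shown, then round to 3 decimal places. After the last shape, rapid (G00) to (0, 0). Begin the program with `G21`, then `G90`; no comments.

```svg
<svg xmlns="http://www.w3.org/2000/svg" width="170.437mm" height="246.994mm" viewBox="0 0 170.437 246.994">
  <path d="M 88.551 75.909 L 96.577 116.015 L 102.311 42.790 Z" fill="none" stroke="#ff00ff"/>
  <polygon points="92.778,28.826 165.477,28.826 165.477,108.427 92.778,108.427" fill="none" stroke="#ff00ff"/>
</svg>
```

viewBox `0 0 170.437 246.994` with mm width/height → 1 unit = 1 mm. Flip: y_m = 246.994 − y_svg.

**Shape 1** — `<path>` closed polygon, stroke `#ff00ff` → engrave (S254, F2810). Machine vertices: (88.551,171.085) → (96.577,130.979) → (102.311,204.204) → (88.551,171.085). Closed: final G1 returns to the first vertex.

**Shape 2** — `<polygon>` rectangle, stroke `#ff00ff` → engrave (S254, F2810). Machine vertices: (92.778,218.168) → (165.477,218.168) → (165.477,138.567) → (92.778,138.567) → (92.778,218.168). Closed: final G1 returns to the first vertex.

G21
G90
G00 X88.551 Y171.085
M4 S254
G01 X96.577 Y130.979 F2810
G01 X102.311 Y204.204
G01 X88.551 Y171.085
G00 X92.778 Y218.168
M4 S254
G01 X165.477 Y218.168 F2810
G01 X165.477 Y138.567
G01 X92.778 Y138.567
G01 X92.778 Y218.168
M5
G00 X0.000 Y0.000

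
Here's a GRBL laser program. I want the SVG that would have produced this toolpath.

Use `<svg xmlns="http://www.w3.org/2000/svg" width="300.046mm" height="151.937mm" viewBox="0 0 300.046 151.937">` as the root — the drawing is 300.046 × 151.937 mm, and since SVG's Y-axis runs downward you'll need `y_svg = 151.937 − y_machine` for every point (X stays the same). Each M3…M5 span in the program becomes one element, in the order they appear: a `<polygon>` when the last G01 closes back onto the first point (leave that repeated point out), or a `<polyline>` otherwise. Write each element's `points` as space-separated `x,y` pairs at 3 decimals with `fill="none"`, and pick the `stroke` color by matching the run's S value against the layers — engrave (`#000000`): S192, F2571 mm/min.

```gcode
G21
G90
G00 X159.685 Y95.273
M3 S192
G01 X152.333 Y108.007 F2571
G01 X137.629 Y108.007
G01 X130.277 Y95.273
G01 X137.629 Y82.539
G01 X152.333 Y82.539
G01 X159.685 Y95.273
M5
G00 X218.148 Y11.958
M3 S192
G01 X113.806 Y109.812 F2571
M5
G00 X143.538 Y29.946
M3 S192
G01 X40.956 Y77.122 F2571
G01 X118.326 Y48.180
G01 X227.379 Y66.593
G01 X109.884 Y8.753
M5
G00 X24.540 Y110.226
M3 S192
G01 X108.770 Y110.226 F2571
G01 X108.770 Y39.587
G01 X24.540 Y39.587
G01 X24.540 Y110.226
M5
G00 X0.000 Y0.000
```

y_svg = 151.937 − y_m. Every run uses S192, so all elements get stroke `#000000` (engrave).

[1] closed run; points: 159.685,56.664 152.333,43.930 137.629,43.930 130.277,56.664 137.629,69.398 152.333,69.398

[2] open run; points: 218.148,139.979 113.806,42.125

[3] open run; points: 143.538,121.991 40.956,74.815 118.326,103.757 227.379,85.344 109.884,143.184

[4] closed run; points: 24.540,41.711 108.770,41.711 108.770,112.350 24.540,112.350

<svg xmlns="http://www.w3.org/2000/svg" width="300.046mm" height="151.937mm" viewBox="0 0 300.046 151.937">
  <polygon points="159.685,56.664 152.333,43.930 137.629,43.930 130.277,56.664 137.629,69.398 152.333,69.398" fill="none" stroke="#000000"/>
  <polyline points="218.148,139.979 113.806,42.125" fill="none" stroke="#000000"/>
  <polyline points="143.538,121.991 40.956,74.815 118.326,103.757 227.379,85.344 109.884,143.184" fill="none" stroke="#000000"/>
  <polygon points="24.540,41.711 108.770,41.711 108.770,112.350 24.540,112.350" fill="none" stroke="#000000"/>
</svg>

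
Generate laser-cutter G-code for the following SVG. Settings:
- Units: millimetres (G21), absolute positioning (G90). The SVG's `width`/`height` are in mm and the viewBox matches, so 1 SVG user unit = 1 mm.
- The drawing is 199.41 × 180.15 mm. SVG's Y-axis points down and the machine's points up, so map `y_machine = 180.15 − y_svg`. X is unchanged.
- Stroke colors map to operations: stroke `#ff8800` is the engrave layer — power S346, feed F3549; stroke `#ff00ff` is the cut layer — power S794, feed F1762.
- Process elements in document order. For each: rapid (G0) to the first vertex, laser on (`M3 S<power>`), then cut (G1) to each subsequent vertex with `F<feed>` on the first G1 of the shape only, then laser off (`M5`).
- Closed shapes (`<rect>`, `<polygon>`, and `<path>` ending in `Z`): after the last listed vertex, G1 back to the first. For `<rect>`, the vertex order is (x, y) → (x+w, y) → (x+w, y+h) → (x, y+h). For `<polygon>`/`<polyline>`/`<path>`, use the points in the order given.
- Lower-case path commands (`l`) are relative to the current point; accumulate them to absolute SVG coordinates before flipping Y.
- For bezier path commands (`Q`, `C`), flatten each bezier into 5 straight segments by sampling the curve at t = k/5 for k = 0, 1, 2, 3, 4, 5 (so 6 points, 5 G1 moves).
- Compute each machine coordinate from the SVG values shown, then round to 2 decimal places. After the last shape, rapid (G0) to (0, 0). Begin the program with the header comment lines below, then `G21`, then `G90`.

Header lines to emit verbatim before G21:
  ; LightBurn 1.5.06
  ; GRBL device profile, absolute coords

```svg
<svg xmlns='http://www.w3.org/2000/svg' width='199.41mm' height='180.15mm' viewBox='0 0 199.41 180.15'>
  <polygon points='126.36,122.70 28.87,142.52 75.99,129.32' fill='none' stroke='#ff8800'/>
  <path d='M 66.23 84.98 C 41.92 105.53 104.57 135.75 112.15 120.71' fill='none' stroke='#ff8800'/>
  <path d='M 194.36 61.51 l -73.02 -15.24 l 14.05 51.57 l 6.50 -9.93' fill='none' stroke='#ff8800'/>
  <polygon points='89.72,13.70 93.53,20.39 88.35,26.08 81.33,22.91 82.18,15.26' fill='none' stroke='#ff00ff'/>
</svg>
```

1 u = 1 mm; y_m = 180.15 − y.

[1] `<polygon>` closed polygon, #ff8800→engrave S346 F3549: (126.36,57.45) → (28.87,37.63) → (75.99,50.83) → (126.36,57.45) (closed)

[2] `<path>` cubic bezier, #ff8800→engrave S346 F3549: (66.23,95.17) → (60.94,82.12) → (69.71,69.38) → (85.71,59.60) → (102.13,55.41) → (112.15,59.44)

[3] `<path>` open polyline, #ff8800→engrave S346 F3549: (194.36,118.64) → (121.34,133.88) → (135.39,82.31) → (141.89,92.24)

[4] `<polygon>` regular polygon, #ff00ff→cut S794 F1762: (89.72,166.45) → (93.53,159.76) → (88.35,154.07) → (81.33,157.24) → (82.18,164.89) → (89.72,166.45) (closed)

; LightBurn 1.5.06
; GRBL device profile, absolute coords
G21
G90
G0 X126.36 Y57.45
M3 S346
G1 X28.87 Y37.63 F3549
G1 X75.99 Y50.83
G1 X126.36 Y57.45
M5
G0 X66.23 Y95.17
M3 S346
G1 X60.94 Y82.12 F3549
G1 X69.71 Y69.38
G1 X85.71 Y59.60
G1 X102.13 Y55.41
G1 X112.15 Y59.44
M5
G0 X194.36 Y118.64
M3 S346
G1 X121.34 Y133.88 F3549
G1 X135.39 Y82.31
G1 X141.89 Y92.24
M5
G0 X89.72 Y166.45
M3 S794
G1 X93.53 Y159.76 F1762
G1 X88.35 Y154.07
G1 X81.33 Y157.24
G1 X82.18 Y164.89
G1 X89.72 Y166.45
M5
G0 X0.00 Y0.00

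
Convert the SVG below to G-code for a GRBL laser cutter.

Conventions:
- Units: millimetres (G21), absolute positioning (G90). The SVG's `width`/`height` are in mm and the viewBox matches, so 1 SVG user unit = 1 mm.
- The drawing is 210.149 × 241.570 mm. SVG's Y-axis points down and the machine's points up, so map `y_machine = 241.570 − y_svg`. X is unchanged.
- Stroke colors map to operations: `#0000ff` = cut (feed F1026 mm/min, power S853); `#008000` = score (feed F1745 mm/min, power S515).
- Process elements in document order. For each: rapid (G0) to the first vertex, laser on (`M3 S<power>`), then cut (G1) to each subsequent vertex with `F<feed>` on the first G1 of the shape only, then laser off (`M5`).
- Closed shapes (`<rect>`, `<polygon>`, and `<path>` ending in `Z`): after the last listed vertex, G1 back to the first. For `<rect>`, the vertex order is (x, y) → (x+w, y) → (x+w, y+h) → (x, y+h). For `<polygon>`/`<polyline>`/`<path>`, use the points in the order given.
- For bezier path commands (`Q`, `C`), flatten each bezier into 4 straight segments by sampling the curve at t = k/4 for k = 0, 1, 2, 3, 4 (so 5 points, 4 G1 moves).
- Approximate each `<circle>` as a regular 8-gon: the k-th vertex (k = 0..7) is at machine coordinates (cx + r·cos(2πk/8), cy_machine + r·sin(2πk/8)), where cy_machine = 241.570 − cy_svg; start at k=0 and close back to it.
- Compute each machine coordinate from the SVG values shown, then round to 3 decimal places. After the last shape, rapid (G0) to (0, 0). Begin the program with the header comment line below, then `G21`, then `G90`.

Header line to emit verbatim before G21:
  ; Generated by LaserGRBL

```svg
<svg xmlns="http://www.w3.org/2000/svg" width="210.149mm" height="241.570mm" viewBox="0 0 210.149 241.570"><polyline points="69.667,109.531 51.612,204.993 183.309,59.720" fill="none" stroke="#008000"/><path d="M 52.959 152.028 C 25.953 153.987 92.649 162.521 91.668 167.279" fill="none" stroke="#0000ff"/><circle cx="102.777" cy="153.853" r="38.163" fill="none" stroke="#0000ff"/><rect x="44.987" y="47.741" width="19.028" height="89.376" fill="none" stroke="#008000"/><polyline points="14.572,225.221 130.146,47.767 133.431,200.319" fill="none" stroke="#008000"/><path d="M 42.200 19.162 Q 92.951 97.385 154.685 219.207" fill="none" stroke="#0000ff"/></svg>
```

1 u = 1 mm; y_m = 241.570 − y.

[1] `<polyline>` open polyline, #008000→score S515 F1745: (69.667,132.039) → (51.612,36.577) → (183.309,181.850)

[2] `<path>` cubic bezier, #0000ff→cut S853 F1026: (52.959,89.542) → (47.752,87.002) → (62.554,82.966) → (82.236,78.406) → (91.668,74.291)

[3] `<circle>` circle, #0000ff→cut S853 F1026: (140.940,87.717) → (129.762,114.702) → (102.777,125.880) → (75.792,114.702) → (64.614,87.717) → (75.792,60.732) → (102.777,49.554) → (129.762,60.732) → (140.940,87.717) (closed)

[4] `<rect>` rectangle, #008000→score S515 F1745: (44.987,193.829) → (64.015,193.829) → (64.015,104.453) → (44.987,104.453) → (44.987,193.829) (closed)

[5] `<polyline>` open polyline, #008000→score S515 F1745: (14.572,16.349) → (130.146,193.803) → (133.431,41.251)

[6] `<path>` quadratic bezier, #0000ff→cut S853 F1026: (42.200,222.408) → (68.262,180.572) → (95.697,133.285) → (124.504,80.549) → (154.685,22.363)

; Generated by LaserGRBL
G21
G90
G0 X69.667 Y132.039
M3 S515
G1 X51.612 Y36.577 F1745
G1 X183.309 Y181.850
M5
G0 X52.959 Y89.542
M3 S853
G1 X47.752 Y87.002 F1026
G1 X62.554 Y82.966
G1 X82.236 Y78.406
G1 X91.668 Y74.291
M5
G0 X140.940 Y87.717
M3 S853
G1 X129.762 Y114.702 F1026
G1 X102.777 Y125.880
G1 X75.792 Y114.702
G1 X64.614 Y87.717
G1 X75.792 Y60.732
G1 X102.777 Y49.554
G1 X129.762 Y60.732
G1 X140.940 Y87.717
M5
G0 X44.987 Y193.829
M3 S515
G1 X64.015 Y193.829 F1745
G1 X64.015 Y104.453
G1 X44.987 Y104.453
G1 X44.987 Y193.829
M5
G0 X14.572 Y16.349
M3 S515
G1 X130.146 Y193.803 F1745
G1 X133.431 Y41.251
M5
G0 X42.200 Y222.408
M3 S853
G1 X68.262 Y180.572 F1026
G1 X95.697 Y133.285
G1 X124.504 Y80.549
G1 X154.685 Y22.363
M5
G0 X0.000 Y0.000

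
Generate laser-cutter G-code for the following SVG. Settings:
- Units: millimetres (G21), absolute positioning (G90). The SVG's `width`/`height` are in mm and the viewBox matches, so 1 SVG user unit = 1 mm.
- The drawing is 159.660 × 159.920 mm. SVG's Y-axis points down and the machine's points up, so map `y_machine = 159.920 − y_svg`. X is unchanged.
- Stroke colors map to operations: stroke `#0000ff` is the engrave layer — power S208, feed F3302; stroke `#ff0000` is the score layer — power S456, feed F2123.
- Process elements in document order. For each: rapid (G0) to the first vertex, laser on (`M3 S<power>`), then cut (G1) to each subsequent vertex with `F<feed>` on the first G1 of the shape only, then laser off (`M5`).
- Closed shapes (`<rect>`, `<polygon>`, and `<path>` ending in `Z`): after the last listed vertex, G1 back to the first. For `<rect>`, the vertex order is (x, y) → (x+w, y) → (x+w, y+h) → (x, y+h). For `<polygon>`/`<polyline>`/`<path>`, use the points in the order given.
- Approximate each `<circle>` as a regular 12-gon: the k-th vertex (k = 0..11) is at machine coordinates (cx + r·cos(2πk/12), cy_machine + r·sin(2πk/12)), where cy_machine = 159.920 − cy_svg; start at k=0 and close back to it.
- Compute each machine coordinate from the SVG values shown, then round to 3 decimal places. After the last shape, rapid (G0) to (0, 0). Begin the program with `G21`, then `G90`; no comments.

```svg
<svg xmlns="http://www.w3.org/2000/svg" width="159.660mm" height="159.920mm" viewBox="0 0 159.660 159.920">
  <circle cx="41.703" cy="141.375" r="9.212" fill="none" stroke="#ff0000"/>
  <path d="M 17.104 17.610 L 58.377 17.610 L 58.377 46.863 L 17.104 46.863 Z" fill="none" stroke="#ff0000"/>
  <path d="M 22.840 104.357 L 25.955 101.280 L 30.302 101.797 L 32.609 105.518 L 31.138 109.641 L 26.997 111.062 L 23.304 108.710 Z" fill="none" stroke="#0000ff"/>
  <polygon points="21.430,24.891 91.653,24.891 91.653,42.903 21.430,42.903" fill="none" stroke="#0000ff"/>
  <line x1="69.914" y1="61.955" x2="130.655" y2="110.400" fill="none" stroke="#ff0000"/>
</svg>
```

G21
G90
G0 X50.915 Y18.545
M3 S456
G1 X49.681 Y23.151 F2123
G1 X46.309 Y26.523
G1 X41.703 Y27.757
G1 X37.097 Y26.523
G1 X33.725 Y23.151
G1 X32.491 Y18.545
G1 X33.725 Y13.939
G1 X37.097 Y10.567
G1 X41.703 Y9.333
G1 X46.309 Y10.567
G1 X49.681 Y13.939
G1 X50.915 Y18.545
M5
G0 X17.104 Y142.310
M3 S456
G1 X58.377 Y142.310 F2123
G1 X58.377 Y113.057
G1 X17.104 Y113.057
G1 X17.104 Y142.310
M5
G0 X22.840 Y55.563
M3 S208
G1 X25.955 Y58.640 F3302
G1 X30.302 Y58.123
G1 X32.609 Y54.402
G1 X31.138 Y50.279
G1 X26.997 Y48.858
G1 X23.304 Y51.210
G1 X22.840 Y55.563
M5
G0 X21.430 Y135.029
M3 S208
G1 X91.653 Y135.029 F3302
G1 X91.653 Y117.017
G1 X21.430 Y117.017
G1 X21.430 Y135.029
M5
G0 X69.914 Y97.965
M3 S456
G1 X130.655 Y49.520 F2123
M5
G0 X0.000 Y0.000

Since the viewBox matches the mm dimensions, user units are millimetres directly. The only transform is the Y-flip y_m = 159.920 − y_svg.

Shape 1 is a circle drawn with `<circle>`. Its stroke #ff0000 means score at S456, F2123. After flipping Y the toolpath is (50.915,18.545) → (49.681,23.151) → (46.309,26.523) → (41.703,27.757) → (37.097,26.523) → (33.725,23.151) → (32.491,18.545) → (33.725,13.939) → (37.097,10.567) → (41.703,9.333) → (46.309,10.567) → (49.681,13.939) → (50.915,18.545), returning to the start.

Shape 2 is a rectangle drawn with `<path>`. Its stroke #ff0000 means score at S456, F2123. After flipping Y the toolpath is (17.104,142.310) → (58.377,142.310) → (58.377,113.057) → (17.104,113.057) → (17.104,142.310), returning to the start.

Shape 3 is a regular polygon drawn with `<path>`. Its stroke #0000ff means engrave at S208, F3302. After flipping Y the toolpath is (22.840,55.563) → (25.955,58.640) → (30.302,58.123) → (32.609,54.402) → (31.138,50.279) → (26.997,48.858) → (23.304,51.210) → (22.840,55.563), returning to the start.

Shape 4 is a rectangle drawn with `<polygon>`. Its stroke #0000ff means engrave at S208, F3302. After flipping Y the toolpath is (21.430,135.029) → (91.653,135.029) → (91.653,117.017) → (21.430,117.017) → (21.430,135.029), returning to the start.

Shape 5 is a line segment drawn with `<line>`. Its stroke #ff0000 means score at S456, F2123. After flipping Y the toolpath is (69.914,97.965) → (130.655,49.520).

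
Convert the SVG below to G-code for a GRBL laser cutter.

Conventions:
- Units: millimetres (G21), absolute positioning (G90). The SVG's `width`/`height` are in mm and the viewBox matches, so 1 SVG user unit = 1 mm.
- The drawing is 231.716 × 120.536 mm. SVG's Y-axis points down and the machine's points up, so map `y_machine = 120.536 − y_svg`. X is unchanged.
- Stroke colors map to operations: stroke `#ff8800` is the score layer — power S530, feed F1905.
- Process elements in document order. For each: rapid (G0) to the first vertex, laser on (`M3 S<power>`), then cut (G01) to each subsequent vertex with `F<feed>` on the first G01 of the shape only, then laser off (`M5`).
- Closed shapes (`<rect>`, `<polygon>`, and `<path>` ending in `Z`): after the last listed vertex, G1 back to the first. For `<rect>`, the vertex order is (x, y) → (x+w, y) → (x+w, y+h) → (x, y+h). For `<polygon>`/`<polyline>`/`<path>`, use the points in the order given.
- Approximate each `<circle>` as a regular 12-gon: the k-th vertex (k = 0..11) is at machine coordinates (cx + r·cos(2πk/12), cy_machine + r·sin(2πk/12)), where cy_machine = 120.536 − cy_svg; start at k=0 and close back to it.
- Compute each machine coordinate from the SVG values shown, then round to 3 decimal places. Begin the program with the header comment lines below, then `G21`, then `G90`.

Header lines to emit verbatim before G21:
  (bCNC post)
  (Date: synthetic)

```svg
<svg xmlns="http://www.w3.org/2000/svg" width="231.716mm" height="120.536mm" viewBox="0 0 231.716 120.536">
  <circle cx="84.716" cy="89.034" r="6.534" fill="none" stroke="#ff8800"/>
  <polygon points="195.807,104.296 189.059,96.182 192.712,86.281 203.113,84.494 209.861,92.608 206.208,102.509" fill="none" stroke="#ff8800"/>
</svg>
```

(bCNC post)
(Date: synthetic)
G21
G90
G0 X91.250 Y31.502
M3 S530
G01 X90.375 Y34.769 F1905
G01 X87.983 Y37.161
G01 X84.716 Y38.036
G01 X81.449 Y37.161
G01 X79.057 Y34.769
G01 X78.182 Y31.502
G01 X79.057 Y28.235
G01 X81.449 Y25.843
G01 X84.716 Y24.968
G01 X87.983 Y25.843
G01 X90.375 Y28.235
G01 X91.250 Y31.502
M5
G0 X195.807 Y16.240
M3 S530
G01 X189.059 Y24.354 F1905
G01 X192.712 Y34.255
G01 X203.113 Y36.042
G01 X209.861 Y27.928
G01 X206.208 Y18.027
G01 X195.807 Y16.240
M5

viewBox `0 0 231.716 120.536` with mm width/height → 1 unit = 1 mm. Flip: y_m = 120.536 − y_svg.

**Shape 1** — `<circle>` circle, stroke `#ff8800` → score (S530, F1905). Machine vertices: (91.250,31.502) → (90.375,34.769) → (87.983,37.161) → (84.716,38.036) → (81.449,37.161) → (79.057,34.769) → (78.182,31.502) → (79.057,28.235) → (81.449,25.843) → (84.716,24.968) → (87.983,25.843) → (90.375,28.235) → (91.250,31.502). Closed: final G1 returns to the first vertex.

**Shape 2** — `<polygon>` regular polygon, stroke `#ff8800` → score (S530, F1905). Machine vertices: (195.807,16.240) → (189.059,24.354) → (192.712,34.255) → (203.113,36.042) → (209.861,27.928) → (206.208,18.027) → (195.807,16.240). Closed: final G1 returns to the first vertex.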